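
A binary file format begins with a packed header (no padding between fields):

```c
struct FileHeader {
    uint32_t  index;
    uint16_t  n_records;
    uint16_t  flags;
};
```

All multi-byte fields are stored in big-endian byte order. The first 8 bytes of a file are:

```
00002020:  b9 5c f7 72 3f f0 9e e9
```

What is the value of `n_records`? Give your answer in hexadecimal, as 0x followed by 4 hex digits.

`n_records` follows `index` (4 bytes), so it starts at byte offset 4 and occupies 2 bytes.
Bytes at offsets 4..5: 3F F0.
Big-endian stores the most-significant byte at the lowest address.
The bytes are already most-significant first: 0x3FF0.

0x3FF0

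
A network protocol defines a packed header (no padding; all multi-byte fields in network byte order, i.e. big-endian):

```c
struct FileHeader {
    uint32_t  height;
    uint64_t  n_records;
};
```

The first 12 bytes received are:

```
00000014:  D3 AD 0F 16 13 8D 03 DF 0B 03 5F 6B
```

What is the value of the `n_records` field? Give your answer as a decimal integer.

1408786514934194027

`n_records` follows `height` (4 bytes), so it starts at byte offset 4 and occupies 8 bytes.
Bytes at offsets 4..11: 13 8D 03 DF 0B 03 5F 6B.
Big-endian stores the most-significant byte at the lowest address.
The bytes are already most-significant first: 0x138D03DF0B035F6B.
0x138D03DF0B035F6B = 1408786514934194027.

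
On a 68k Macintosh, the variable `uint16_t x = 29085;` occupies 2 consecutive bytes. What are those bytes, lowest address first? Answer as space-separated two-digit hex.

29085 in hexadecimal, padded to 16 bits, is 0x719D.
Split into bytes (most-significant first): 71 9D.
Big-endian stores the most-significant byte at the lowest address.
So the memory order matches the most-significant-first order: 71 9D.

71 9D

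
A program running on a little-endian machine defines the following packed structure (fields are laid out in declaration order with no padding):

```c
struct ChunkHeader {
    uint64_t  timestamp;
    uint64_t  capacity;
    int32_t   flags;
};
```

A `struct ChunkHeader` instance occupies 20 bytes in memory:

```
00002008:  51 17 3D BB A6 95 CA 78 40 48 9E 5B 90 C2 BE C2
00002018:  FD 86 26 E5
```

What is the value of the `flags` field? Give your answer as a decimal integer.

-450459907

`flags` follows `timestamp` (8 B), `capacity` (8 B), so it starts at offset 8 + 8 = 16 and occupies 4 bytes.
Bytes at offsets 16..19: FD 86 26 E5.
Little-endian stores the least-significant byte at the lowest address.
Reassemble most-significant byte first: E5 26 86 FD → 0xE52686FD.
Top bit is set, so as a signed 32-bit value this is 0xE52686FD − 2^32 = -450459907.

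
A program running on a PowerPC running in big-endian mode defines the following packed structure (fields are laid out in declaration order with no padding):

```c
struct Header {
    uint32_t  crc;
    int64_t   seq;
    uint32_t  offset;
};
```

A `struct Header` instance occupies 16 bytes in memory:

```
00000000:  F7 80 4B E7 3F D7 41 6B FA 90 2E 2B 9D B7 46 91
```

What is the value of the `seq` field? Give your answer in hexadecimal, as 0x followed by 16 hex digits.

`seq` follows `crc` (4 bytes), so it starts at byte offset 4 and occupies 8 bytes.
Bytes at offsets 4..11: 3F D7 41 6B FA 90 2E 2B.
Big-endian stores the most-significant byte at the lowest address.
The bytes are already most-significant first: 0x3FD7416BFA902E2B.

0x3FD7416BFA902E2B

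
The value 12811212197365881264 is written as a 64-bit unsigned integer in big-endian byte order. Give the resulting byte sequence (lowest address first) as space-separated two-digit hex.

B1 CA 91 9D E6 25 19 B0

12811212197365881264 in hexadecimal, padded to 64 bits, is 0xB1CA919DE62519B0.
Split into bytes (most-significant first): B1 CA 91 9D E6 25 19 B0.
Big-endian stores the most-significant byte at the lowest address.
So the memory order matches the most-significant-first order: B1 CA 91 9D E6 25 19 B0.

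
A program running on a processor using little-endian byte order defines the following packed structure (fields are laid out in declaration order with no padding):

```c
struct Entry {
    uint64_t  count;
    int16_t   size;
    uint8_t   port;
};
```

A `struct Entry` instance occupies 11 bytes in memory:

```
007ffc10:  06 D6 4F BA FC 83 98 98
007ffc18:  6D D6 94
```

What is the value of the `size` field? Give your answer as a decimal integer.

`size` follows `count` (8 bytes), so it starts at byte offset 8 and occupies 2 bytes.
Bytes at offsets 8..9: 6D D6.
Little-endian stores the least-significant byte at the lowest address.
Reassemble most-significant byte first: D6 6D → 0xD66D.
Top bit is set, so as a signed 16-bit value this is 0xD66D − 2^16 = -10643.

-10643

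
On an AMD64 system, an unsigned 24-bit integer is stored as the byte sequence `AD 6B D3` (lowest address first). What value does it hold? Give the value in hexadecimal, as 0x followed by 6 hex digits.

Little-endian stores the least-significant byte at the lowest address.
Reassemble most-significant byte first: D3 6B AD → 0xD36BAD.

0xD36BAD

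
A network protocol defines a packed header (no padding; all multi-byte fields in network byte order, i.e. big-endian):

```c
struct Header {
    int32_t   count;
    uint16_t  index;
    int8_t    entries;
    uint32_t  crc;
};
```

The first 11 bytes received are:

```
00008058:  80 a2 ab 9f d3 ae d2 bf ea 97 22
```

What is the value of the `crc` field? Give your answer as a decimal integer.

3219822370

`crc` follows `count` (4 B), `index` (2 B), `entries` (1 B), so it starts at offset 4 + 2 + 1 = 7 and occupies 4 bytes.
Bytes at offsets 7..10: BF EA 97 22.
Big-endian: lowest address holds the most-significant byte.
The bytes are already most-significant first: 0xBFEA9722.
0xBFEA9722 = 3219822370.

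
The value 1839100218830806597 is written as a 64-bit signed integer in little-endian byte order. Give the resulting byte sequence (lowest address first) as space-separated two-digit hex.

1839100218830806597 in hexadecimal, padded to 64 bits, is 0x1985CBE7B1C0DE45.
Split into bytes (most-significant first): 19 85 CB E7 B1 C0 DE 45.
Little-endian stores the least-significant byte at the lowest address.
So at ascending addresses the bytes are 45 DE C0 B1 E7 CB 85 19.

45 DE C0 B1 E7 CB 85 19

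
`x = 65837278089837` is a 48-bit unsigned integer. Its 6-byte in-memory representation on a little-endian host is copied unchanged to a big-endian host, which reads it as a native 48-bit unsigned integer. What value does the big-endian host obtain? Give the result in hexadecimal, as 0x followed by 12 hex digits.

0x6DD292EFE03B

65837278089837 in 48-bit hexadecimal is 0x3BE0EF92D26D.
Stored little-endian, the bytes at ascending addresses are 6D D2 92 EF E0 3B.
Read back as big-endian, the last byte is least significant, giving 0x6DD292EFE03B.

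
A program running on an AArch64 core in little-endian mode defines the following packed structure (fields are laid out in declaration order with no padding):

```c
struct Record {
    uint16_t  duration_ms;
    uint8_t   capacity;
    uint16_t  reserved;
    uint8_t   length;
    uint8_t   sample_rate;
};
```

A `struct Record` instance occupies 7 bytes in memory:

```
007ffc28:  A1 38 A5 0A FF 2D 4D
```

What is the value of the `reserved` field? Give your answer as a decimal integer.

`reserved` follows `duration_ms` (2 B), `capacity` (1 B), so it starts at offset 2 + 1 = 3 and occupies 2 bytes.
Bytes at offsets 3..4: 0A FF.
Little-endian stores the least-significant byte at the lowest address.
Reassemble most-significant byte first: FF 0A → 0xFF0A.
0xFF0A = 65290.

65290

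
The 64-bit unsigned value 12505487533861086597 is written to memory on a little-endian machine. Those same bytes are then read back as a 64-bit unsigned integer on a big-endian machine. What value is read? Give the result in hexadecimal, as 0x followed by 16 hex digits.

12505487533861086597 in 64-bit hexadecimal is 0xAD8C6AA7B6DDA585.
Stored little-endian, the bytes at ascending addresses are 85 A5 DD B6 A7 6A 8C AD.
Read back as big-endian, the last byte is least significant, giving 0x85A5DDB6A76A8CAD.

0x85A5DDB6A76A8CAD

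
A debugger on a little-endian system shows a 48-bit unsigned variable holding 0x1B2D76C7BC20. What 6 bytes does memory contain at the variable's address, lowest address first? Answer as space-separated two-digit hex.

20 BC C7 76 2D 1B

Split into bytes (most-significant first): 1B 2D 76 C7 BC 20.
Little-endian: lowest address holds the least-significant byte.
So at ascending addresses the bytes are 20 BC C7 76 2D 1B.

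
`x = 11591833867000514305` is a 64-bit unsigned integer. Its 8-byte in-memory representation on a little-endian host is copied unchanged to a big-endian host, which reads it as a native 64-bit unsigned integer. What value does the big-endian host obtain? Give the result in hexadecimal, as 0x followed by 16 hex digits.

0x0187E8617C77DEA0

11591833867000514305 in 64-bit hexadecimal is 0xA0DE777C61E88701.
Stored little-endian, the bytes at ascending addresses are 01 87 E8 61 7C 77 DE A0.
Read back as big-endian, the last byte is least significant, giving 0x0187E8617C77DEA0.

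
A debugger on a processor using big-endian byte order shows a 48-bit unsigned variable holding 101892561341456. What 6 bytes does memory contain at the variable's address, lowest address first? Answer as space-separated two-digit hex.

101892561341456 in hexadecimal, padded to 48 bits, is 0x5CABB5EC8C10.
Split into bytes (most-significant first): 5C AB B5 EC 8C 10.
Big-endian: lowest address holds the most-significant byte.
So the memory order matches the most-significant-first order: 5C AB B5 EC 8C 10.

5C AB B5 EC 8C 10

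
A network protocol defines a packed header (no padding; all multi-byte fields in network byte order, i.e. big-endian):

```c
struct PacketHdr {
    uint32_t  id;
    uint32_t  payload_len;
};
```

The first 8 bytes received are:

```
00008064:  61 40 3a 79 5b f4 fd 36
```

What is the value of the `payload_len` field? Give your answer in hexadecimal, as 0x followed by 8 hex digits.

0x5BF4FD36

`payload_len` follows `id` (4 bytes), so it starts at byte offset 4 and occupies 4 bytes.
Bytes at offsets 4..7: 5B F4 FD 36.
In big-endian order the high byte comes first in memory.
The bytes are already most-significant first: 0x5BF4FD36.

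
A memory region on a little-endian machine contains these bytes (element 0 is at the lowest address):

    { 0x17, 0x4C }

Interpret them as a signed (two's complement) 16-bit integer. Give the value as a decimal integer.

In little-endian order the low byte comes first in memory.
Reassemble most-significant byte first: 4C 17 → 0x4C17.
0x4C17 = 19479.

19479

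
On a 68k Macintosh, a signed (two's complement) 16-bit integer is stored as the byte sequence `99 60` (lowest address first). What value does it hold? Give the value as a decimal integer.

Big-endian: lowest address holds the most-significant byte.
The bytes are already most-significant first: 0x9960.
Top bit is set, so as a signed 16-bit value this is 0x9960 − 2^16 = -26272.

-26272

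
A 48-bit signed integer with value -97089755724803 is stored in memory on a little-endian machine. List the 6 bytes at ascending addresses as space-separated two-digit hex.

FD 43 99 87 B2 A7

Two's complement of -97089755724803 in 48 bits: 97089755724803 = 0x584D7866BC03; invert → 0xA7B2879943FC; add 1 → 0xA7B2879943FD.
Split into bytes (most-significant first): A7 B2 87 99 43 FD.
In little-endian order the low byte comes first in memory.
So at ascending addresses the bytes are FD 43 99 87 B2 A7.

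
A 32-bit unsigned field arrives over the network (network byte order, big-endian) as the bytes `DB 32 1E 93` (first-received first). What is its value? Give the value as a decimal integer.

Big-endian stores the most-significant byte at the lowest address.
The bytes are already most-significant first: 0xDB321E93.
0xDB321E93 = 3677494931.

3677494931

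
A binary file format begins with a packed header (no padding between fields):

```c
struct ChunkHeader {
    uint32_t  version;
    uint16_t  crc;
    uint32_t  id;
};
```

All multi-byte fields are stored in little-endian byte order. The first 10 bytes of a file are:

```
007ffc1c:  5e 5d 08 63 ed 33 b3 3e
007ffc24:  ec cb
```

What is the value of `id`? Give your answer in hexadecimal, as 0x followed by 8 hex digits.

`id` follows `version` (4 B), `crc` (2 B), so it starts at offset 4 + 2 = 6 and occupies 4 bytes.
Bytes at offsets 6..9: B3 3E EC CB.
Little-endian stores the least-significant byte at the lowest address.
Reassemble most-significant byte first: CB EC 3E B3 → 0xCBEC3EB3.

0xCBEC3EB3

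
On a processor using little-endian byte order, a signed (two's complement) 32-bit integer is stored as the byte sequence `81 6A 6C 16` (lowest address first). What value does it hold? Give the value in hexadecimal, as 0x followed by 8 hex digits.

0x166C6A81

In little-endian order the low byte comes first in memory.
Reassemble most-significant byte first: 16 6C 6A 81 → 0x166C6A81.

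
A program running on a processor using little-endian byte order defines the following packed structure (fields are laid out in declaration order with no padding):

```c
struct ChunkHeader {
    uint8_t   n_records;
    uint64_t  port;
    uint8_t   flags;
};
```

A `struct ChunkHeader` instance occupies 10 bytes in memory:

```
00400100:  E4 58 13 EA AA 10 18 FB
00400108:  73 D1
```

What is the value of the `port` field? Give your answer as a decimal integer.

`port` follows `n_records` (1 byte), so it starts at byte offset 1 and occupies 8 bytes.
Bytes at offsets 1..8: 58 13 EA AA 10 18 FB 73.
In little-endian order the low byte comes first in memory.
Reassemble most-significant byte first: 73 FB 18 10 AA EA 13 58 → 0x73FB1810AAEA1358.
0x73FB1810AAEA1358 = 8357299993382097752.

8357299993382097752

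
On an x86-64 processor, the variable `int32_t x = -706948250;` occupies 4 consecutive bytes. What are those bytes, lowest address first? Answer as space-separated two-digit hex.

66 D3 DC D5

Two's complement of -706948250 in 32 bits: 706948250 = 0x2A232C9A; invert → 0xD5DCD365; add 1 → 0xD5DCD366.
Split into bytes (most-significant first): D5 DC D3 66.
In little-endian order the low byte comes first in memory.
So at ascending addresses the bytes are 66 D3 DC D5.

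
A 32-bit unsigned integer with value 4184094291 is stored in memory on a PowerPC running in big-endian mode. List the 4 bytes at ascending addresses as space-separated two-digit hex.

F9 64 36 53

4184094291 in hexadecimal, padded to 32 bits, is 0xF9643653.
Split into bytes (most-significant first): F9 64 36 53.
Big-endian stores the most-significant byte at the lowest address.
So the memory order matches the most-significant-first order: F9 64 36 53.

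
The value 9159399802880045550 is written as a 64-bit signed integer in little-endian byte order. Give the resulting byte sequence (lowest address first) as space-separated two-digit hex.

EE B1 72 96 97 B9 1C 7F

9159399802880045550 in hexadecimal, padded to 64 bits, is 0x7F1CB9979672B1EE.
Split into bytes (most-significant first): 7F 1C B9 97 96 72 B1 EE.
In little-endian order the low byte comes first in memory.
So at ascending addresses the bytes are EE B1 72 96 97 B9 1C 7F.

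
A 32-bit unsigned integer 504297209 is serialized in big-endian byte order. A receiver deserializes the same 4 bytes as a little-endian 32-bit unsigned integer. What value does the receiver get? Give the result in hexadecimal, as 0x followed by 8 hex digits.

504297209 in 32-bit hexadecimal is 0x1E0EF6F9.
Stored big-endian, the bytes at ascending addresses are 1E 0E F6 F9.
Read back as little-endian, the first byte is least significant, giving 0xF9F60E1E.

0xF9F60E1E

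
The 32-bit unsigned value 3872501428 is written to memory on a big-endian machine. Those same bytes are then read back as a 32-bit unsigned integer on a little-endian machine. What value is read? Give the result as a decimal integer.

3872501428 in 32-bit hexadecimal is 0xE6D1AEB4.
Stored big-endian, the bytes at ascending addresses are E6 D1 AE B4.
Read back as little-endian, the first byte is least significant, giving 0xB4AED1E6.
0xB4AED1E6 = 3031355878.

3031355878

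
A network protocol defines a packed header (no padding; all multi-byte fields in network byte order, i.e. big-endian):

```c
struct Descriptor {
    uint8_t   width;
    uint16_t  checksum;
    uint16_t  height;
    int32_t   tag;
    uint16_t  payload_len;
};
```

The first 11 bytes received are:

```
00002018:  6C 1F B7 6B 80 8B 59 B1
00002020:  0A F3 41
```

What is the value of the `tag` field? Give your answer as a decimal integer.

-1957056246

`tag` follows `width` (1 B), `checksum` (2 B), `height` (2 B), so it starts at offset 1 + 2 + 2 = 5 and occupies 4 bytes.
Bytes at offsets 5..8: 8B 59 B1 0A.
Big-endian stores the most-significant byte at the lowest address.
The bytes are already most-significant first: 0x8B59B10A.
Top bit is set, so as a signed 32-bit value this is 0x8B59B10A − 2^32 = -1957056246.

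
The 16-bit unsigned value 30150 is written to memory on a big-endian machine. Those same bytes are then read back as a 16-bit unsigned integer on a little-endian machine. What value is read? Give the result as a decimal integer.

50805

30150 in 16-bit hexadecimal is 0x75C6.
Stored big-endian, the bytes at ascending addresses are 75 C6.
Read back as little-endian, the first byte is least significant, giving 0xC675.
0xC675 = 50805.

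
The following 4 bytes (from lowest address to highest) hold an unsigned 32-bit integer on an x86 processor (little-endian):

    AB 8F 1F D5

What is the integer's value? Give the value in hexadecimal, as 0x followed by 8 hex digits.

Little-endian: lowest address holds the least-significant byte.
Reassemble most-significant byte first: D5 1F 8F AB → 0xD51F8FAB.

0xD51F8FAB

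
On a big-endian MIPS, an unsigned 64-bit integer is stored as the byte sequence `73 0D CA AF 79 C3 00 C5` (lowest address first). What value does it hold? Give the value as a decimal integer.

8290505344069861573

In big-endian order the high byte comes first in memory.
The bytes are already most-significant first: 0x730DCAAF79C300C5.
0x730DCAAF79C300C5 = 8290505344069861573.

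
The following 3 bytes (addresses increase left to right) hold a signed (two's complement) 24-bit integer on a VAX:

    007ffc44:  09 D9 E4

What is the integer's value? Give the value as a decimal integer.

In little-endian order the low byte comes first in memory.
Reassemble most-significant byte first: E4 D9 09 → 0xE4D909.
Top bit is set, so as a signed 24-bit value this is 0xE4D909 − 2^24 = -1779447.

-1779447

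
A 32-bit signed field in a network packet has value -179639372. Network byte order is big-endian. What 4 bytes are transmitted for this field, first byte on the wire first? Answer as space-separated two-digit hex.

Two's complement of -179639372 in 32 bits: 179639372 = 0x0AB5144C; invert → 0xF54AEBB3; add 1 → 0xF54AEBB4.
Split into bytes (most-significant first): F5 4A EB B4.
Big-endian: lowest address holds the most-significant byte.
So the memory order matches the most-significant-first order: F5 4A EB B4.

F5 4A EB B4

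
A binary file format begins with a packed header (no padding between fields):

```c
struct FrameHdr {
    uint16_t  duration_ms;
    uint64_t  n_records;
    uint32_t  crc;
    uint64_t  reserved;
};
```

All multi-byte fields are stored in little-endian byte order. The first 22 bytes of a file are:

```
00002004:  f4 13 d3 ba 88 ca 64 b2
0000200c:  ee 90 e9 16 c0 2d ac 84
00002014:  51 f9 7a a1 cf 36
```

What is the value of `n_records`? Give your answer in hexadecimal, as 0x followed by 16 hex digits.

0x90EEB264CA88BAD3

`n_records` follows `duration_ms` (2 bytes), so it starts at byte offset 2 and occupies 8 bytes.
Bytes at offsets 2..9: D3 BA 88 CA 64 B2 EE 90.
Little-endian stores the least-significant byte at the lowest address.
Reassemble most-significant byte first: 90 EE B2 64 CA 88 BA D3 → 0x90EEB264CA88BAD3.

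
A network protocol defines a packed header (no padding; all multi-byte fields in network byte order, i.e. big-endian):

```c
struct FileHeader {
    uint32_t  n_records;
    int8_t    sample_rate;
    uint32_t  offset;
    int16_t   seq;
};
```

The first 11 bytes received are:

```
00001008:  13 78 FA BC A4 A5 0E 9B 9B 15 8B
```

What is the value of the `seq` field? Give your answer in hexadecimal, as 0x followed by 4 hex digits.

0x158B

`seq` follows `n_records` (4 B), `sample_rate` (1 B), `offset` (4 B), so it starts at offset 4 + 1 + 4 = 9 and occupies 2 bytes.
Bytes at offsets 9..10: 15 8B.
Big-endian: lowest address holds the most-significant byte.
The bytes are already most-significant first: 0x158B.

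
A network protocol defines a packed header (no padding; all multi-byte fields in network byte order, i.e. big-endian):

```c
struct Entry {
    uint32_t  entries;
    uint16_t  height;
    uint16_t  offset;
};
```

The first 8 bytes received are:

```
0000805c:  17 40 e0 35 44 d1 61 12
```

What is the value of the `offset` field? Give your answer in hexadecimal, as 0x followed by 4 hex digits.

0x6112

`offset` follows `entries` (4 B), `height` (2 B), so it starts at offset 4 + 2 = 6 and occupies 2 bytes.
Bytes at offsets 6..7: 61 12.
In big-endian order the high byte comes first in memory.
The bytes are already most-significant first: 0x6112.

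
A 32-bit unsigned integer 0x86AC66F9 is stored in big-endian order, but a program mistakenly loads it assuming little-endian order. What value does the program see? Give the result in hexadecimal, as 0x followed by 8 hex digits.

Stored big-endian, the bytes at ascending addresses are 86 AC 66 F9.
Read back as little-endian, the first byte is least significant, giving 0xF966AC86.

0xF966AC86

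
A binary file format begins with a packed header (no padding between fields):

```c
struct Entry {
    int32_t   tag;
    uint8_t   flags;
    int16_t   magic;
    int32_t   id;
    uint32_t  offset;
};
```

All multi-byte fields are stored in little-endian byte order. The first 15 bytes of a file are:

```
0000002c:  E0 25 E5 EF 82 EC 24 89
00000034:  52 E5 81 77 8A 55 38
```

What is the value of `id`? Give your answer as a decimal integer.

`id` follows `tag` (4 B), `flags` (1 B), `magic` (2 B), so it starts at offset 4 + 1 + 2 = 7 and occupies 4 bytes.
Bytes at offsets 7..10: 89 52 E5 81.
In little-endian order the low byte comes first in memory.
Reassemble most-significant byte first: 81 E5 52 89 → 0x81E55289.
Top bit is set, so as a signed 32-bit value this is 0x81E55289 − 2^32 = -2115677559.

-2115677559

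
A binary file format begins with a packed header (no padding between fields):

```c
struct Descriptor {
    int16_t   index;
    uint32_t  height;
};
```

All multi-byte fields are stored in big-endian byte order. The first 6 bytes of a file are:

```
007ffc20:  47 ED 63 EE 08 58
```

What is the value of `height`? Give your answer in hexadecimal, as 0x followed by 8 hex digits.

`height` follows `index` (2 bytes), so it starts at byte offset 2 and occupies 4 bytes.
Bytes at offsets 2..5: 63 EE 08 58.
Big-endian: lowest address holds the most-significant byte.
The bytes are already most-significant first: 0x63EE0858.

0x63EE0858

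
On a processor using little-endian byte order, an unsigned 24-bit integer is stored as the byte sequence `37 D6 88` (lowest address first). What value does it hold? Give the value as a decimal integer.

Little-endian: lowest address holds the least-significant byte.
Reassemble most-significant byte first: 88 D6 37 → 0x88D637.
0x88D637 = 8967735.

8967735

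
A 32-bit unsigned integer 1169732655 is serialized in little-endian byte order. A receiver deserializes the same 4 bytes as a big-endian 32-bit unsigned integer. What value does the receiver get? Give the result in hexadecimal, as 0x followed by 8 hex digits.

1169732655 in 32-bit hexadecimal is 0x45B8B42F.
Stored little-endian, the bytes at ascending addresses are 2F B4 B8 45.
Read back as big-endian, the last byte is least significant, giving 0x2FB4B845.

0x2FB4B845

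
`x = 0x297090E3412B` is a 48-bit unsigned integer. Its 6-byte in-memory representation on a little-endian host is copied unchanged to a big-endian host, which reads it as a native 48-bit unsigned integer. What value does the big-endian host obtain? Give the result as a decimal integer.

Stored little-endian, the bytes at ascending addresses are 2B 41 E3 90 70 29.
Read back as big-endian, the last byte is least significant, giving 0x2B41E3907029.
0x2B41E3907029 = 47561990762537.

47561990762537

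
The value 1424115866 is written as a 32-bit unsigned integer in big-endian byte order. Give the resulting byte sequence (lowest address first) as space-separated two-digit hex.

1424115866 in hexadecimal, padded to 32 bits, is 0x54E2489A.
Split into bytes (most-significant first): 54 E2 48 9A.
In big-endian order the high byte comes first in memory.
So the memory order matches the most-significant-first order: 54 E2 48 9A.

54 E2 48 9A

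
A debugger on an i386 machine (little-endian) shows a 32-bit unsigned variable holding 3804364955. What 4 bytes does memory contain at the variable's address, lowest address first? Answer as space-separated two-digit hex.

9B 00 C2 E2

3804364955 in hexadecimal, padded to 32 bits, is 0xE2C2009B.
Split into bytes (most-significant first): E2 C2 00 9B.
In little-endian order the low byte comes first in memory.
So at ascending addresses the bytes are 9B 00 C2 E2.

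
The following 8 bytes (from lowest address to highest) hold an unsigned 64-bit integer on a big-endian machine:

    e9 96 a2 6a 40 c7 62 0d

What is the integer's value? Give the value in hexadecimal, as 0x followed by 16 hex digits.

0xE996A26A40C7620D

Big-endian stores the most-significant byte at the lowest address.
The bytes are already most-significant first: 0xE996A26A40C7620D.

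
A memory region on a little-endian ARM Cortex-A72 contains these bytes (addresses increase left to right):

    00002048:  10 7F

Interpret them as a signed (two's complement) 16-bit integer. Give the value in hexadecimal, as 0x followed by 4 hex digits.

0x7F10

Little-endian: lowest address holds the least-significant byte.
Reassemble most-significant byte first: 7F 10 → 0x7F10.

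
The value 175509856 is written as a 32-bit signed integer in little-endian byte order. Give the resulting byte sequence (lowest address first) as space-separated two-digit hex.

60 11 76 0A

175509856 in hexadecimal, padded to 32 bits, is 0x0A761160.
Split into bytes (most-significant first): 0A 76 11 60.
Little-endian: lowest address holds the least-significant byte.
So at ascending addresses the bytes are 60 11 76 0A.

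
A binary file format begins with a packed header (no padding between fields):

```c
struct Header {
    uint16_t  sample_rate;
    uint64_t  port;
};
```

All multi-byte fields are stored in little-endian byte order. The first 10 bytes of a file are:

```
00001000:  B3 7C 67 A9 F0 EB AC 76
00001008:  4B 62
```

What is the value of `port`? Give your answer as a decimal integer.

7082885324035107175

`port` follows `sample_rate` (2 bytes), so it starts at byte offset 2 and occupies 8 bytes.
Bytes at offsets 2..9: 67 A9 F0 EB AC 76 4B 62.
In little-endian order the low byte comes first in memory.
Reassemble most-significant byte first: 62 4B 76 AC EB F0 A9 67 → 0x624B76ACEBF0A967.
0x624B76ACEBF0A967 = 7082885324035107175.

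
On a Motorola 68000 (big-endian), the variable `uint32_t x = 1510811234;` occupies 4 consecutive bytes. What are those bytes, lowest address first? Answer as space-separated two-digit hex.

5A 0D 26 62

1510811234 in hexadecimal, padded to 32 bits, is 0x5A0D2662.
Split into bytes (most-significant first): 5A 0D 26 62.
Big-endian: lowest address holds the most-significant byte.
So the memory order matches the most-significant-first order: 5A 0D 26 62.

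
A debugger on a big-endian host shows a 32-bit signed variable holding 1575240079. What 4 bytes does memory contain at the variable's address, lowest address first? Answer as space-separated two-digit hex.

1575240079 in hexadecimal, padded to 32 bits, is 0x5DE4418F.
Split into bytes (most-significant first): 5D E4 41 8F.
Big-endian: lowest address holds the most-significant byte.
So the memory order matches the most-significant-first order: 5D E4 41 8F.

5D E4 41 8F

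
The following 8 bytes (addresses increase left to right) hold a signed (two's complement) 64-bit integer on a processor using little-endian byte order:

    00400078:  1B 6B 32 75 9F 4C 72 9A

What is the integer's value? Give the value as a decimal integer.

-7317702196773885157

In little-endian order the low byte comes first in memory.
Reassemble most-significant byte first: 9A 72 4C 9F 75 32 6B 1B → 0x9A724C9F75326B1B.
Top bit is set, so as a signed 64-bit value this is 0x9A724C9F75326B1B − 2^64 = -7317702196773885157.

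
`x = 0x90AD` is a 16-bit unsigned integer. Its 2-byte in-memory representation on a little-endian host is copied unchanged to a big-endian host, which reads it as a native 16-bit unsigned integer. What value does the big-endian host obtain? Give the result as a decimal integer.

Stored little-endian, the bytes at ascending addresses are AD 90.
Read back as big-endian, the last byte is least significant, giving 0xAD90.
0xAD90 = 44432.

44432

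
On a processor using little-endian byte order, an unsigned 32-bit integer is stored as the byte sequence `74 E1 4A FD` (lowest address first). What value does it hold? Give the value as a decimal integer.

4249543028

Little-endian: lowest address holds the least-significant byte.
Reassemble most-significant byte first: FD 4A E1 74 → 0xFD4AE174.
0xFD4AE174 = 4249543028.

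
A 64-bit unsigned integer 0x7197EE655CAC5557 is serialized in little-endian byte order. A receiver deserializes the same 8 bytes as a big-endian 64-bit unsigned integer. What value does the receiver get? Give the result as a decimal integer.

6293125567167240049

Stored little-endian, the bytes at ascending addresses are 57 55 AC 5C 65 EE 97 71.
Read back as big-endian, the last byte is least significant, giving 0x5755AC5C65EE9771.
0x5755AC5C65EE9771 = 6293125567167240049.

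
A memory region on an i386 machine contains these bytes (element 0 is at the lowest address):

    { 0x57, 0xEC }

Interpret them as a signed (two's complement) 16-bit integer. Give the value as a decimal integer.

Little-endian: lowest address holds the least-significant byte.
Reassemble most-significant byte first: EC 57 → 0xEC57.
Top bit is set, so as a signed 16-bit value this is 0xEC57 − 2^16 = -5033.

-5033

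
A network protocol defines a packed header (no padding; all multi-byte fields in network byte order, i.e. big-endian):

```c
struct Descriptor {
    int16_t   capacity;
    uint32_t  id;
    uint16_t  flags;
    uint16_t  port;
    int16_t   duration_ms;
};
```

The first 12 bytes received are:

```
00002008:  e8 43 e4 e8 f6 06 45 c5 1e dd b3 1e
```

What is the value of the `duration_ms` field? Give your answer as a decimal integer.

`duration_ms` follows `capacity` (2 B), `id` (4 B), `flags` (2 B), `port` (2 B), so it starts at offset 2 + 4 + 2 + 2 = 10 and occupies 2 bytes.
Bytes at offsets 10..11: B3 1E.
In big-endian order the high byte comes first in memory.
The bytes are already most-significant first: 0xB31E.
Top bit is set, so as a signed 16-bit value this is 0xB31E − 2^16 = -19682.

-19682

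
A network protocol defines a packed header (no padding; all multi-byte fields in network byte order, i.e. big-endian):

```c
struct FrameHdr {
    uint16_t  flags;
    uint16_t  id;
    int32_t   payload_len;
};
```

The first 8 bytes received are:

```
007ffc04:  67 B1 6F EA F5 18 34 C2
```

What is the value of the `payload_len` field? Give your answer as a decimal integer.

-182963006

`payload_len` follows `flags` (2 B), `id` (2 B), so it starts at offset 2 + 2 = 4 and occupies 4 bytes.
Bytes at offsets 4..7: F5 18 34 C2.
In big-endian order the high byte comes first in memory.
The bytes are already most-significant first: 0xF51834C2.
Top bit is set, so as a signed 32-bit value this is 0xF51834C2 − 2^32 = -182963006.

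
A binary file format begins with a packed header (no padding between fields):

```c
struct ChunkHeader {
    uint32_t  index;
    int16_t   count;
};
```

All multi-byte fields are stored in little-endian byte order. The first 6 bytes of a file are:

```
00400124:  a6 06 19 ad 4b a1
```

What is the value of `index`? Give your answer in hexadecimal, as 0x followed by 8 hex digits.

0xAD1906A6

`index` is the first field, at byte offset 0, occupying 4 bytes.
Bytes at offsets 0..3: A6 06 19 AD.
In little-endian order the low byte comes first in memory.
Reassemble most-significant byte first: AD 19 06 A6 → 0xAD1906A6.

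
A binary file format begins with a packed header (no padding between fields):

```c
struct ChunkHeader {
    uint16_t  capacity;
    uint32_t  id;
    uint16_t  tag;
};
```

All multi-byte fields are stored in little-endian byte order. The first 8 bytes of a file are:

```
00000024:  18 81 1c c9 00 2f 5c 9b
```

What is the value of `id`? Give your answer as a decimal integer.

788580636

`id` follows `capacity` (2 bytes), so it starts at byte offset 2 and occupies 4 bytes.
Bytes at offsets 2..5: 1C C9 00 2F.
In little-endian order the low byte comes first in memory.
Reassemble most-significant byte first: 2F 00 C9 1C → 0x2F00C91C.
0x2F00C91C = 788580636.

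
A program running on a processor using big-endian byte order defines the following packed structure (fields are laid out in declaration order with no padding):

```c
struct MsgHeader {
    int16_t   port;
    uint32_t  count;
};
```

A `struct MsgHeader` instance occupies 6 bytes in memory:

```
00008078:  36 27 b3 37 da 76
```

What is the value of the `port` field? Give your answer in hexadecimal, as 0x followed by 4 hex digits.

`port` is the first field, at byte offset 0, occupying 2 bytes.
Bytes at offsets 0..1: 36 27.
In big-endian order the high byte comes first in memory.
The bytes are already most-significant first: 0x3627.

0x3627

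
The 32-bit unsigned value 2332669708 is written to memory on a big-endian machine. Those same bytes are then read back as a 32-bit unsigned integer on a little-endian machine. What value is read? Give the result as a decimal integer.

213322123

2332669708 in 32-bit hexadecimal is 0x8B09B70C.
Stored big-endian, the bytes at ascending addresses are 8B 09 B7 0C.
Read back as little-endian, the first byte is least significant, giving 0x0CB7098B.
0x0CB7098B = 213322123.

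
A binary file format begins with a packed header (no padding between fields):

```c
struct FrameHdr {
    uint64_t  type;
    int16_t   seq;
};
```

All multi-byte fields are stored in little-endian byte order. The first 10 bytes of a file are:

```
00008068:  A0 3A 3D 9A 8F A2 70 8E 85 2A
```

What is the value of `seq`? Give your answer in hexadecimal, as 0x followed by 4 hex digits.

0x2A85

`seq` follows `type` (8 bytes), so it starts at byte offset 8 and occupies 2 bytes.
Bytes at offsets 8..9: 85 2A.
In little-endian order the low byte comes first in memory.
Reassemble most-significant byte first: 2A 85 → 0x2A85.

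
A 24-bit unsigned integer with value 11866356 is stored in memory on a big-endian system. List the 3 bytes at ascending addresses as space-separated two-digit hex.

B5 10 F4

11866356 in hexadecimal, padded to 24 bits, is 0xB510F4.
Split into bytes (most-significant first): B5 10 F4.
In big-endian order the high byte comes first in memory.
So the memory order matches the most-significant-first order: B5 10 F4.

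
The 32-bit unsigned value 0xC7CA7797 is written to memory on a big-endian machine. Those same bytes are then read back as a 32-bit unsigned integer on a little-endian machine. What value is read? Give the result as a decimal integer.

2541210311

Stored big-endian, the bytes at ascending addresses are C7 CA 77 97.
Read back as little-endian, the first byte is least significant, giving 0x9777CAC7.
0x9777CAC7 = 2541210311.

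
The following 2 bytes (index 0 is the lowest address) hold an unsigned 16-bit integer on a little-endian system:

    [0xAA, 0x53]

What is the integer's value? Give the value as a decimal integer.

21418

In little-endian order the low byte comes first in memory.
Reassemble most-significant byte first: 53 AA → 0x53AA.
0x53AA = 21418.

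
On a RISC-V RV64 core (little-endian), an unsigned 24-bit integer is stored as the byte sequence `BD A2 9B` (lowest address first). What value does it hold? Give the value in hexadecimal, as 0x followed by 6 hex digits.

0x9BA2BD

Little-endian: lowest address holds the least-significant byte.
Reassemble most-significant byte first: 9B A2 BD → 0x9BA2BD.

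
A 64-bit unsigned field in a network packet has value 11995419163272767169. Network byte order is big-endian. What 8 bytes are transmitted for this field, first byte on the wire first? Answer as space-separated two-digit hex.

A6 78 4A 2C AE C9 66 C1

11995419163272767169 in hexadecimal, padded to 64 bits, is 0xA6784A2CAEC966C1.
Split into bytes (most-significant first): A6 78 4A 2C AE C9 66 C1.
Big-endian stores the most-significant byte at the lowest address.
So the memory order matches the most-significant-first order: A6 78 4A 2C AE C9 66 C1.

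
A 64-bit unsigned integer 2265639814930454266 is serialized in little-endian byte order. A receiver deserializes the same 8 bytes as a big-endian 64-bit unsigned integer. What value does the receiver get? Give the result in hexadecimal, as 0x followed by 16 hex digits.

2265639814930454266 in 64-bit hexadecimal is 0x1F712B6865E956FA.
Stored little-endian, the bytes at ascending addresses are FA 56 E9 65 68 2B 71 1F.
Read back as big-endian, the last byte is least significant, giving 0xFA56E965682B711F.

0xFA56E965682B711F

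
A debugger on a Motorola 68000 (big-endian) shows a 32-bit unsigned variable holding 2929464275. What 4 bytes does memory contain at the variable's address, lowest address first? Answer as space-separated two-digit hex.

2929464275 in hexadecimal, padded to 32 bits, is 0xAE9C13D3.
Split into bytes (most-significant first): AE 9C 13 D3.
Big-endian stores the most-significant byte at the lowest address.
So the memory order matches the most-significant-first order: AE 9C 13 D3.

AE 9C 13 D3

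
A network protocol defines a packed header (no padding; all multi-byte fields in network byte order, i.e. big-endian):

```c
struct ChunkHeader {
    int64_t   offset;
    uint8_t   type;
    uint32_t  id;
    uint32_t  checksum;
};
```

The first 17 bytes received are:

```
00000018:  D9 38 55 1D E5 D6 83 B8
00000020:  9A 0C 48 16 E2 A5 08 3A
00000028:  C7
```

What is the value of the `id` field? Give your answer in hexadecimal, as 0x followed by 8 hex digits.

0x0C4816E2

`id` follows `offset` (8 B), `type` (1 B), so it starts at offset 8 + 1 = 9 and occupies 4 bytes.
Bytes at offsets 9..12: 0C 48 16 E2.
In big-endian order the high byte comes first in memory.
The bytes are already most-significant first: 0x0C4816E2.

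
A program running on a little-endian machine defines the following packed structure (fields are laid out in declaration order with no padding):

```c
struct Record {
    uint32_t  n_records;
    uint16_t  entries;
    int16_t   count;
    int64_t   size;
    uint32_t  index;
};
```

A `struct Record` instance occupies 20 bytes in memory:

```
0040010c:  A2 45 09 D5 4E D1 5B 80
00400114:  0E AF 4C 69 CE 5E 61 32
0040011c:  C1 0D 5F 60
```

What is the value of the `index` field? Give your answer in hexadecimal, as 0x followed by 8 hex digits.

`index` follows `n_records` (4 B), `entries` (2 B), `count` (2 B), `size` (8 B), so it starts at offset 4 + 2 + 2 + 8 = 16 and occupies 4 bytes.
Bytes at offsets 16..19: C1 0D 5F 60.
Little-endian: lowest address holds the least-significant byte.
Reassemble most-significant byte first: 60 5F 0D C1 → 0x605F0DC1.

0x605F0DC1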